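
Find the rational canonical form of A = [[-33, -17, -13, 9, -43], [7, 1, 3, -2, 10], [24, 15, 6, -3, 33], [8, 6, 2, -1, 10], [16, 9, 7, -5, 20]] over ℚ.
R = [[-3, 0, 0, 0, 0], [0, -3, 0, 0, 0], [0, 0, 0, 0, -3], [0, 0, 1, 0, 5], [0, 0, 0, 1, -1]]

The invariant factors of A (the non-unit diagonal entries of the Smith normal form of xI - A over ℚ[x]) are x + 3, x + 3, (x - 1)^2(x + 3), each dividing the next. The characteristic polynomial is their product, (x - 1)^2(x + 3)^3.

The rational canonical form is the block-diagonal matrix of companion matrices C(f_i):
R = [[-3, 0, 0, 0, 0], [0, -3, 0, 0, 0], [0, 0, 0, 0, -3], [0, 0, 1, 0, 5], [0, 0, 0, 1, -1]].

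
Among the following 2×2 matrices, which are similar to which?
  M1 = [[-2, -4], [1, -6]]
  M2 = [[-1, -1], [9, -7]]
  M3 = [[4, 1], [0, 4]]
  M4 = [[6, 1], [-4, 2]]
2 classes: {M1, M2}, {M3, M4}

Characteristic polynomials: χ_{M1} = (x + 4)^2, χ_{M2} = (x + 4)^2, χ_{M3} = (x - 4)^2, χ_{M4} = (x - 4)^2.

{M1, M2}: invariant factors (x + 4)^2.

{M3, M4}: invariant factors (x - 4)^2.

Matrices are similar if and only if their invariant-factor lists agree; the partition into similarity classes is {M1, M2}, {M3, M4}.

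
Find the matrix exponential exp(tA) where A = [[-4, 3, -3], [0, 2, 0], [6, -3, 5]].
e^{tA} = [[(2 - e^{3*t})*e^{-t}, (e^{3*t} - 1)*e^{-t}, (1 - e^{3*t})*e^{-t}], [0, e^{2*t}, 0], [(2*e^{3*t} - 2)*e^{-t}, (1 - e^{3*t})*e^{-t}, (2*e^{3*t} - 1)*e^{-t}]]

A has Jordan form J = [[-1, 0, 0], [0, 2, 0], [0, 0, 2]] with A = PJP^{-1}, so e^{tA} = P e^{tJ} P^{-1}.

For a Jordan block J_k(λ), e^{tJ_k(λ)} = e^{λt} · (I + tN + t^2 N^2/2! + ... + t^{k-1} N^{k-1}/(k-1)!) where N is the nilpotent superdiagonal part.

Assembling the blocks and conjugating back gives the entries of e^{tA} as shown above.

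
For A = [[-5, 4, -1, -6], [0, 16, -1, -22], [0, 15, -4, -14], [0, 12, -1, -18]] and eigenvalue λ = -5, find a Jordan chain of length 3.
We seek v_1 ∈ ker((A + 5I)^3) \ ker((A + 5I)^2), then set v_{i+1} = (A + 5I) v_i.

One such chain is v_1 = [[0, 0, 1, 0]]^T, v_2 = [[-1, -1, 1, -1]]^T, v_3 = [[1, 0, 0, 0]]^T. Check: (A + 5I) v_3 = [[0, 0, 0, 0]]^T = 0.

v_1 = [[0, 0, 1, 0]]^T, v_2 = [[-1, -1, 1, -1]]^T, v_3 = [[1, 0, 0, 0]]^T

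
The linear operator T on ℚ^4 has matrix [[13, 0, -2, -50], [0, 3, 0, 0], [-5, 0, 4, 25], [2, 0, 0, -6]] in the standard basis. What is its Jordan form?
J = [[3, 0, 0, 0], [0, 3, 0, 0], [0, 0, 4, 1], [0, 0, 0, 4]]

The characteristic polynomial is det(xI - A) = (x - 4)^2(x - 3)^2, so the eigenvalues are 3 (algebraic multiplicity 2), 4 (algebraic multiplicity 2).

For λ = 3: rank(A - 3I) = 2. The eigenspace has dimension 4 - 2 = 2, so there are 2 Jordan blocks; the rank sequence gives block sizes [1, 1].

For λ = 4: rank(A - 4I) = 3, rank((A - 4I)^2) = 2. The eigenspace has dimension 4 - 3 = 1, so there is 1 Jordan block; the rank sequence gives block sizes [2].

Assembling the blocks gives the Jordan form J above.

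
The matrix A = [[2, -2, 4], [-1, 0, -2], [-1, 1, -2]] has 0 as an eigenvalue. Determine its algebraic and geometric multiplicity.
The characteristic polynomial is x^3, so the factor x appears with exponent 3: the algebraic multiplicity is 3.

rank(A) = 2, so the eigenspace has dimension 3 - 2 = 1: the geometric multiplicity is 1.

Since 1 < 3, A is not diagonalizable.

algebraic multiplicity 3, geometric multiplicity 1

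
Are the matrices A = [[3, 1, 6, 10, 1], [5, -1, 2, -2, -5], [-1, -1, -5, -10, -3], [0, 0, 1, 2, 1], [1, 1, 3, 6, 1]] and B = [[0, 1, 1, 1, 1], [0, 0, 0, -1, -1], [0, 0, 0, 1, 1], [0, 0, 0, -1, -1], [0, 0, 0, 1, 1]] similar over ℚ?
No.

Both have characteristic polynomial x^5, but the minimal polynomial of A is x^3 while the minimal polynomial of B is x^2. The minimal polynomial is a similarity invariant, so A and B are not similar.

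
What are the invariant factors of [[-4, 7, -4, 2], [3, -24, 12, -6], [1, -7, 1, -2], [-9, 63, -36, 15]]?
The Jordan structure of A has elementary divisors (x + 3)^2, (x + 3), (x + 3). Arranging the block sizes at each eigenvalue in decreasing order and taking row products gives the invariant factors.

Invariant factors (smallest first, each dividing the next): x + 3, x + 3, (x + 3)^2.

Check: the last factor (x + 3)^2 is the minimal polynomial, and the product (x + 3)^4 is the characteristic polynomial.

x + 3, x + 3, (x + 3)^2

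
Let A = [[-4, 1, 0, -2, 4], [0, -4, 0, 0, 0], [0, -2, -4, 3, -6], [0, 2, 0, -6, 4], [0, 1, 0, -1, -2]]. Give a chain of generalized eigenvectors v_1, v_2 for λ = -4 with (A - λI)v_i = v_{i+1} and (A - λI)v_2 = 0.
We seek v_1 ∈ ker((A + 4I)^2) \ ker(A + 4I), then set v_{i+1} = (A + 4I) v_i.

One such chain is v_1 = [[-2, 1, 3, -2, -1]]^T, v_2 = [[1, 0, -2, 2, 1]]^T. Check: (A + 4I) v_2 = [[0, 0, 0, 0, 0]]^T = 0.

v_1 = [[-2, 1, 3, -2, -1]]^T, v_2 = [[1, 0, -2, 2, 1]]^T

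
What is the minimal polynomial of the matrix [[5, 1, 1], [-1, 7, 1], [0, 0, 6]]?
m_A(x) = (x - 6)^2

The characteristic polynomial factors as (x - 6)^3. The minimal polynomial is ∏(x - λ)^{k_λ} where k_λ is the size of the largest Jordan block at λ.

For λ = 6: rank(A - 6I) = 1, and the largest Jordan block has size 2 (the smallest k with rank((A - 6I)^k) = rank((A - 6I)^(k+1))).

So m_A(x) = (x - 6)^2.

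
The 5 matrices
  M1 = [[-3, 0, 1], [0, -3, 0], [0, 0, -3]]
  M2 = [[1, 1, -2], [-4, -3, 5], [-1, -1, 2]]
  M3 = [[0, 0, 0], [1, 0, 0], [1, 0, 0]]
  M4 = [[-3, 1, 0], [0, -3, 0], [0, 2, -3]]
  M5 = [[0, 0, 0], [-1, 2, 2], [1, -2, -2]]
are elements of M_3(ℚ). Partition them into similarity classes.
Characteristic polynomials: χ_{M1} = (x + 3)^3, χ_{M2} = x^3, χ_{M3} = x^3, χ_{M4} = (x + 3)^3, χ_{M5} = x^3.

{M1, M4}: invariant factors x + 3, (x + 3)^2.

{M2}: invariant factors x^3.

{M3, M5}: invariant factors x, x^2.

Matrices are similar if and only if their invariant-factor lists agree; the partition into similarity classes is {M1, M4}, {M2}, {M3, M5}.

3 classes: {M1, M4}, {M2}, {M3, M5}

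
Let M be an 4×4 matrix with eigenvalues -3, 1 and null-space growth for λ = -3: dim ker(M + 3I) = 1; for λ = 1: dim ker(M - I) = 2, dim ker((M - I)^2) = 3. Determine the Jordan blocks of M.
Jordan blocks: (-3, 1), (1, 2), (1, 1)

λ = -3: successive nullity increments [1] count blocks of size ≥ k; block sizes are [1].
λ = 1: successive nullity increments [2, 1] count blocks of size ≥ k; block sizes are [2, 1].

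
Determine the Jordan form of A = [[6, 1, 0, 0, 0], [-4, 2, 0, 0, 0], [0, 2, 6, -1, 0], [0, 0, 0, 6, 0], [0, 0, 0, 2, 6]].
J = [[4, 1, 0, 0, 0], [0, 4, 0, 0, 0], [0, 0, 6, 1, 0], [0, 0, 0, 6, 0], [0, 0, 0, 0, 6]]

The characteristic polynomial is det(xI - A) = (x - 6)^3(x - 4)^2, so the eigenvalues are 4 (algebraic multiplicity 2), 6 (algebraic multiplicity 3).

For λ = 4: rank(A - 4I) = 4, rank((A - 4I)^2) = 3. The eigenspace has dimension 5 - 4 = 1, so there is 1 Jordan block; the rank sequence gives block sizes [2].

For λ = 6: rank(A - 6I) = 3, rank((A - 6I)^2) = 2. The eigenspace has dimension 5 - 3 = 2, so there are 2 Jordan blocks; the rank sequence gives block sizes [2, 1].

Assembling the blocks gives the Jordan form J above.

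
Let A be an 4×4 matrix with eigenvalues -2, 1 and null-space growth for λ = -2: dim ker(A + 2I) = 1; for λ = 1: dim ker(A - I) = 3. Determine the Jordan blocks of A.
λ = -2: successive nullity increments [1] count blocks of size ≥ k; block sizes are [1].
λ = 1: successive nullity increments [3] count blocks of size ≥ k; block sizes are [1, 1, 1].

Jordan blocks: (-2, 1), (1, 1), (1, 1), (1, 1)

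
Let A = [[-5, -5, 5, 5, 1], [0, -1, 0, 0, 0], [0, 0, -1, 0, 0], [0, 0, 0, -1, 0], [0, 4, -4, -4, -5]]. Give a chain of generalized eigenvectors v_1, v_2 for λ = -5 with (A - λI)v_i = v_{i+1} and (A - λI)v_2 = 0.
We seek v_1 ∈ ker((A + 5I)^2) \ ker(A + 5I), then set v_{i+1} = (A + 5I) v_i.

One such chain is v_1 = [[-1, 0, 0, 0, 1]]^T, v_2 = [[1, 0, 0, 0, 0]]^T. Check: (A + 5I) v_2 = [[0, 0, 0, 0, 0]]^T = 0.

v_1 = [[-1, 0, 0, 0, 1]]^T, v_2 = [[1, 0, 0, 0, 0]]^T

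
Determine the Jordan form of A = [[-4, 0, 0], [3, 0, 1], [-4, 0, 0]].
The characteristic polynomial is det(xI - A) = x^2(x + 4), so the eigenvalues are -4 (algebraic multiplicity 1), 0 (algebraic multiplicity 2).

For λ = -4: algebraic multiplicity 1 gives one 1×1 block.

For λ = 0: rank(A) = 2, rank(A^2) = 1. The eigenspace has dimension 3 - 2 = 1, so there is 1 Jordan block; the rank sequence gives block sizes [2].

Assembling the blocks gives the Jordan form J above.

J = [[-4, 0, 0], [0, 0, 1], [0, 0, 0]]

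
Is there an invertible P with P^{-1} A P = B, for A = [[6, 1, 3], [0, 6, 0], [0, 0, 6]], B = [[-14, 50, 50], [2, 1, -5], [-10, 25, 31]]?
Two matrices over a field are similar if and only if they have the same invariant factors.

Both A and B have characteristic polynomial (x - 6)^3 and minimal polynomial (x - 6)^2. Computing further, both have invariant factors x - 6, (x - 6)^2. Hence A and B are similar.

Yes.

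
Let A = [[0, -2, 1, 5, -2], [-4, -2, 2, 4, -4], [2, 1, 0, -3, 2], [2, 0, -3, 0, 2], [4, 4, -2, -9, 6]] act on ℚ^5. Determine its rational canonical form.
The invariant factors of A (the non-unit diagonal entries of the Smith normal form of xI - A over ℚ[x]) are x - 2, (x - 2)(x^3 - x - 2), each dividing the next. The characteristic polynomial is their product, (x - 2)^2(x^3 - x - 2).

The rational canonical form is the block-diagonal matrix of companion matrices C(f_i):
R = [[2, 0, 0, 0, 0], [0, 0, 0, 0, -4], [0, 1, 0, 0, 0], [0, 0, 1, 0, 1], [0, 0, 0, 1, 2]].

Note the characteristic polynomial does not split into linear factors over ℚ, so A has no Jordan form over ℚ; the rational canonical form exists over any field.

R = [[2, 0, 0, 0, 0], [0, 0, 0, 0, -4], [0, 1, 0, 0, 0], [0, 0, 1, 0, 1], [0, 0, 0, 1, 2]]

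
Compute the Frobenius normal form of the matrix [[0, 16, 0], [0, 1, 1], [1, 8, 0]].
The invariant factors of A (the non-unit diagonal entries of the Smith normal form of xI - A over ℚ[x]) are (x - 4)(x^2 + 3x + 4), each dividing the next. The characteristic polynomial is their product, (x - 4)(x^2 + 3x + 4).

The rational canonical form is the block-diagonal matrix of companion matrices C(f_i):
R = [[0, 0, 16], [1, 0, 8], [0, 1, 1]].

Note the characteristic polynomial does not split into linear factors over ℚ, so A has no Jordan form over ℚ; the rational canonical form exists over any field.

R = [[0, 0, 16], [1, 0, 8], [0, 1, 1]]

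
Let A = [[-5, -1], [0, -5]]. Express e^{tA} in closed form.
A has Jordan form J = [[-5, 1], [0, -5]] with A = PJP^{-1}, so e^{tA} = P e^{tJ} P^{-1}.

For a Jordan block J_k(λ), e^{tJ_k(λ)} = e^{λt} · (I + tN + t^2 N^2/2! + ... + t^{k-1} N^{k-1}/(k-1)!) where N is the nilpotent superdiagonal part.

Assembling the blocks and conjugating back gives the entries of e^{tA} as shown above.

e^{tA} = [[e^{-5*t}, -t*e^{-5*t}], [0, e^{-5*t}]]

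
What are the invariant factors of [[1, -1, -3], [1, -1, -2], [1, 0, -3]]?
The Jordan structure of A has elementary divisors (x + 1)^3. Arranging the block sizes at each eigenvalue in decreasing order and taking row products gives the invariant factors.

Invariant factors (smallest first, each dividing the next): (x + 1)^3.

Check: the last factor (x + 1)^3 is the minimal polynomial, and the product (x + 1)^3 is the characteristic polynomial.

(x + 1)^3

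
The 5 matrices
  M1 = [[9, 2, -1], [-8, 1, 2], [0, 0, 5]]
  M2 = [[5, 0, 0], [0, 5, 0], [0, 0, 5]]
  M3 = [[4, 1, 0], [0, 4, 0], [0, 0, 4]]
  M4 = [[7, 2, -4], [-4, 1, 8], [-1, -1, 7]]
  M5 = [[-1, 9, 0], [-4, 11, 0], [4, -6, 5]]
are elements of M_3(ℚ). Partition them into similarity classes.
3 classes: {M1, M4, M5}, {M2}, {M3}

Characteristic polynomials: χ_{M1} = (x - 5)^3, χ_{M2} = (x - 5)^3, χ_{M3} = (x - 4)^3, χ_{M4} = (x - 5)^3, χ_{M5} = (x - 5)^3.

{M1, M4, M5}: invariant factors x - 5, (x - 5)^2.

{M2}: invariant factors x - 5, x - 5, x - 5.

{M3}: invariant factors x - 4, (x - 4)^2.

Matrices are similar if and only if their invariant-factor lists agree; the partition into similarity classes is {M1, M4, M5}, {M2}, {M3}.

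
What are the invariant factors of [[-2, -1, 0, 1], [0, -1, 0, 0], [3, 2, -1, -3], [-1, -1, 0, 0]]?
(x + 1)^2, (x + 1)^2

The Jordan structure of A has elementary divisors (x + 1)^2, (x + 1)^2. Arranging the block sizes at each eigenvalue in decreasing order and taking row products gives the invariant factors.

Invariant factors (smallest first, each dividing the next): (x + 1)^2, (x + 1)^2.

Check: the last factor (x + 1)^2 is the minimal polynomial, and the product (x + 1)^4 is the characteristic polynomial.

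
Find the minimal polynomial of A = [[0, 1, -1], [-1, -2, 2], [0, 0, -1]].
m_A(x) = (x + 1)^3

The characteristic polynomial factors as (x + 1)^3. The minimal polynomial is ∏(x - λ)^{k_λ} where k_λ is the size of the largest Jordan block at λ.

For λ = -1: rank(A + I) = 2, and the largest Jordan block has size 3 (the smallest k with rank((A + I)^k) = rank((A + I)^(k+1))).

So m_A(x) = (x + 1)^3.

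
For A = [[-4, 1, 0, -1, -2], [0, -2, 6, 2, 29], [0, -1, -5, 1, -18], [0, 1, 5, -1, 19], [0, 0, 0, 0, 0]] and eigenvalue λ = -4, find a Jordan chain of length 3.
v_1 = [[0, -1, 1, -1, 0]]^T, v_2 = [[0, 2, -1, 1, 0]]^T, v_3 = [[1, 0, 0, 0, 0]]^T

We seek v_1 ∈ ker((A + 4I)^3) \ ker((A + 4I)^2), then set v_{i+1} = (A + 4I) v_i.

One such chain is v_1 = [[0, -1, 1, -1, 0]]^T, v_2 = [[0, 2, -1, 1, 0]]^T, v_3 = [[1, 0, 0, 0, 0]]^T. Check: (A + 4I) v_3 = [[0, 0, 0, 0, 0]]^T = 0.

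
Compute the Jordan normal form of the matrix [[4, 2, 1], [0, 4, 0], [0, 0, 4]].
The characteristic polynomial is det(xI - A) = (x - 4)^3, so the eigenvalues are 4 (algebraic multiplicity 3).

For λ = 4: rank(A - 4I) = 1, rank((A - 4I)^2) = 0. The eigenspace has dimension 3 - 1 = 2, so there are 2 Jordan blocks; the rank sequence gives block sizes [2, 1].

Assembling the blocks gives the Jordan form J above.

J = [[4, 1, 0], [0, 4, 0], [0, 0, 4]]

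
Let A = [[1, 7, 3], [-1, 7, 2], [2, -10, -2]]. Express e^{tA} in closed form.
A has Jordan form J = [[2, 1, 0], [0, 2, 1], [0, 0, 2]] with A = PJP^{-1}, so e^{tA} = P e^{tJ} P^{-1}.

For a Jordan block J_k(λ), e^{tJ_k(λ)} = e^{λt} · (I + tN + t^2 N^2/2! + ... + t^{k-1} N^{k-1}/(k-1)!) where N is the nilpotent superdiagonal part.

Assembling the blocks and conjugating back gives the entries of e^{tA} as shown above.

e^{tA} = [[(1 - t)*e^{2*t}, t*(7 - t)*e^{2*t}, t*(6 - t)*e^{2*t}/2], [-t*e^{2*t}, (-t^2 + 5*t + 1)*e^{2*t}, t*(4 - t)*e^{2*t}/2], [2*t*e^{2*t}, 2*t*(t - 5)*e^{2*t}, (t^2 - 4*t + 1)*e^{2*t}]]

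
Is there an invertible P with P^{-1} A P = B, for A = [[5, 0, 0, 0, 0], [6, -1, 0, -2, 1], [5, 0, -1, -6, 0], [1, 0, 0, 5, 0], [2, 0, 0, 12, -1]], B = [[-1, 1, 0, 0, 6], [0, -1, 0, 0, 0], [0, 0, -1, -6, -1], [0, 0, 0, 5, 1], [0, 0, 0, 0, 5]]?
Two matrices over a field are similar if and only if they have the same invariant factors.

Both A and B have characteristic polynomial (x - 5)^2(x + 1)^3 and minimal polynomial (x - 5)^2(x + 1)^2. Computing further, both have invariant factors x + 1, (x - 5)^2(x + 1)^2. Hence A and B are similar.

Yes.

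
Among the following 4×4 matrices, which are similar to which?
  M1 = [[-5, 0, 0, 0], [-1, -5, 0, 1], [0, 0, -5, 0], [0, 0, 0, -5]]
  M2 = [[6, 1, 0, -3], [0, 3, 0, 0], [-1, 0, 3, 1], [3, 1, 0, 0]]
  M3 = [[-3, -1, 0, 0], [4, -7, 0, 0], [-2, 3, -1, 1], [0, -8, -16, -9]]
Characteristic polynomials: χ_{M1} = (x + 5)^4, χ_{M2} = (x - 3)^4, χ_{M3} = (x + 5)^4.

{M1}: invariant factors x + 5, x + 5, (x + 5)^2.

{M2}: invariant factors (x - 3)^2, (x - 3)^2.

{M3}: invariant factors (x + 5)^2, (x + 5)^2.

Matrices are similar if and only if their invariant-factor lists agree; the partition into similarity classes is {M1}, {M2}, {M3}.

3 classes: {M1}, {M2}, {M3}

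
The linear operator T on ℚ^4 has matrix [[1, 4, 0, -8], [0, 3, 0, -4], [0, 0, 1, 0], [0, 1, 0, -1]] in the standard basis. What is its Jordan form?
The characteristic polynomial is det(xI - A) = (x - 1)^4, so the eigenvalues are 1 (algebraic multiplicity 4).

For λ = 1: rank(A - I) = 1, rank((A - I)^2) = 0. The eigenspace has dimension 4 - 1 = 3, so there are 3 Jordan blocks; the rank sequence gives block sizes [2, 1, 1].

Assembling the blocks gives the Jordan form J above.

J = [[1, 1, 0, 0], [0, 1, 0, 0], [0, 0, 1, 0], [0, 0, 0, 1]]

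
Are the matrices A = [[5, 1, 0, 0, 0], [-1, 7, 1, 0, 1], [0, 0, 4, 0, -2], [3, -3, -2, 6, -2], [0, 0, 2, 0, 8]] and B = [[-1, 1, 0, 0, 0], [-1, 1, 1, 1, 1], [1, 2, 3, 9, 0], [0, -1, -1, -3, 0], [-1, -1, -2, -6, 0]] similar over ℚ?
trace(A) = 30 but trace(B) = 0. The trace is a similarity invariant, so A and B are not similar.

No.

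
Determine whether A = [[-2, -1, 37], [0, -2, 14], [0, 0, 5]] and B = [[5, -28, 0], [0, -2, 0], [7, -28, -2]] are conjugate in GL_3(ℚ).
No.

Both have characteristic polynomial (x - 5)(x + 2)^2, but the minimal polynomial of A is (x - 5)(x + 2)^2 while the minimal polynomial of B is (x - 5)(x + 2). The minimal polynomial is a similarity invariant, so A and B are not similar.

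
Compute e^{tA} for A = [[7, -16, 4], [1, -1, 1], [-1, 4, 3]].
e^{tA} = [[(-2*t^2 + 4*t + 1)*e^{3*t}, 8*t*(t - 2)*e^{3*t}, 4*t*e^{3*t}], [t*(2 - t)*e^{3*t}/2, (2*t^2 - 4*t + 1)*e^{3*t}, t*e^{3*t}], [-t*e^{3*t}, 4*t*e^{3*t}, e^{3*t}]]

A has Jordan form J = [[3, 1, 0], [0, 3, 1], [0, 0, 3]] with A = PJP^{-1}, so e^{tA} = P e^{tJ} P^{-1}.

For a Jordan block J_k(λ), e^{tJ_k(λ)} = e^{λt} · (I + tN + t^2 N^2/2! + ... + t^{k-1} N^{k-1}/(k-1)!) where N is the nilpotent superdiagonal part.

Assembling the blocks and conjugating back gives the entries of e^{tA} as shown above.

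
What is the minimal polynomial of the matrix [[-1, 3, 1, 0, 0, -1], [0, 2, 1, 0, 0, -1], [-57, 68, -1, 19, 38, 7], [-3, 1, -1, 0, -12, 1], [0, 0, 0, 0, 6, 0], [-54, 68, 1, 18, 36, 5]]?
The characteristic polynomial factors as x^3(x - 6)^2(x + 1). The minimal polynomial is ∏(x - λ)^{k_λ} where k_λ is the size of the largest Jordan block at λ.

For λ = -1: rank(A + I) = 5, and the largest Jordan block has size 1 (the smallest k with rank((A + I)^k) = rank((A + I)^(k+1))).
For λ = 0: rank(A) = 5, and the largest Jordan block has size 3 (the smallest k with rank(A^k) = rank(A^(k+1))).
For λ = 6: rank(A - 6I) = 4, and the largest Jordan block has size 1 (the smallest k with rank((A - 6I)^k) = rank((A - 6I)^(k+1))).

So m_A(x) = x^3(x - 6)(x + 1).

m_A(x) = x^3(x - 6)(x + 1)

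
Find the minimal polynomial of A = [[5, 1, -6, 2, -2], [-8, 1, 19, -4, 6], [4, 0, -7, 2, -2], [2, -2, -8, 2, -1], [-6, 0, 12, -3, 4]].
The characteristic polynomial factors as (x - 1)^5. The minimal polynomial is ∏(x - λ)^{k_λ} where k_λ is the size of the largest Jordan block at λ.

For λ = 1: rank(A - I) = 3, and the largest Jordan block has size 3 (the smallest k with rank((A - I)^k) = rank((A - I)^(k+1))).

So m_A(x) = (x - 1)^3.

m_A(x) = (x - 1)^3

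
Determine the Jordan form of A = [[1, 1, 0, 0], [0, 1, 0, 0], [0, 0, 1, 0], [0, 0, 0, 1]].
J = [[1, 1, 0, 0], [0, 1, 0, 0], [0, 0, 1, 0], [0, 0, 0, 1]]

The characteristic polynomial is det(xI - A) = (x - 1)^4, so the eigenvalues are 1 (algebraic multiplicity 4).

For λ = 1: rank(A - I) = 1, rank((A - I)^2) = 0. The eigenspace has dimension 4 - 1 = 3, so there are 3 Jordan blocks; the rank sequence gives block sizes [2, 1, 1].

Assembling the blocks gives the Jordan form J above.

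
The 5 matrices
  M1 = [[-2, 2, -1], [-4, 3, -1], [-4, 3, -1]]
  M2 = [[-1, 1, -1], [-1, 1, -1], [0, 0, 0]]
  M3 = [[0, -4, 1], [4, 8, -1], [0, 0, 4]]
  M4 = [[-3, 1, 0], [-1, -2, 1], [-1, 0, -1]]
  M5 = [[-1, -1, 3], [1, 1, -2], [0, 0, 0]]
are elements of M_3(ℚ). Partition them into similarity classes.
Characteristic polynomials: χ_{M1} = x^3, χ_{M2} = x^3, χ_{M3} = (x - 4)^3, χ_{M4} = (x + 2)^3, χ_{M5} = x^3.

{M1, M5}: invariant factors x^3.

{M2}: invariant factors x, x^2.

{M3}: invariant factors x - 4, (x - 4)^2.

{M4}: invariant factors (x + 2)^3.

Matrices are similar if and only if their invariant-factor lists agree; the partition into similarity classes is {M1, M5}, {M2}, {M3}, {M4}.

4 classes: {M1, M5}, {M2}, {M3}, {M4}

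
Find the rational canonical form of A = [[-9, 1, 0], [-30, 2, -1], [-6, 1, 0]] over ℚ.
R = [[0, 0, -3], [1, 0, -13], [0, 1, -7]]

The invariant factors of A (the non-unit diagonal entries of the Smith normal form of xI - A over ℚ[x]) are (x + 3)(x^2 + 4x + 1), each dividing the next. The characteristic polynomial is their product, (x + 3)(x^2 + 4x + 1).

The rational canonical form is the block-diagonal matrix of companion matrices C(f_i):
R = [[0, 0, -3], [1, 0, -13], [0, 1, -7]].

Note the characteristic polynomial does not split into linear factors over ℚ, so A has no Jordan form over ℚ; the rational canonical form exists over any field.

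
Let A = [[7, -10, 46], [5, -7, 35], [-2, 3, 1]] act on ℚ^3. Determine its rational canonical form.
The invariant factors of A (the non-unit diagonal entries of the Smith normal form of xI - A over ℚ[x]) are (x + 2)(x^2 - 3x - 6), each dividing the next. The characteristic polynomial is their product, (x + 2)(x^2 - 3x - 6).

The rational canonical form is the block-diagonal matrix of companion matrices C(f_i):
R = [[0, 0, 12], [1, 0, 12], [0, 1, 1]].

Note the characteristic polynomial does not split into linear factors over ℚ, so A has no Jordan form over ℚ; the rational canonical form exists over any field.

R = [[0, 0, 12], [1, 0, 12], [0, 1, 1]]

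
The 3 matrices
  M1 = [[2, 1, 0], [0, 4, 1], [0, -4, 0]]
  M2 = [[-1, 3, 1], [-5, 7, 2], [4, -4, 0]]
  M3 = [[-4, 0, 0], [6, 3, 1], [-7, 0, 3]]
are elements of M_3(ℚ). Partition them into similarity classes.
Characteristic polynomials: χ_{M1} = (x - 2)^3, χ_{M2} = (x - 2)^3, χ_{M3} = (x - 3)^2(x + 4).

{M1, M2}: invariant factors (x - 2)^3.

{M3}: invariant factors (x - 3)^2(x + 4).

Matrices are similar if and only if their invariant-factor lists agree; the partition into similarity classes is {M1, M2}, {M3}.

2 classes: {M1, M2}, {M3}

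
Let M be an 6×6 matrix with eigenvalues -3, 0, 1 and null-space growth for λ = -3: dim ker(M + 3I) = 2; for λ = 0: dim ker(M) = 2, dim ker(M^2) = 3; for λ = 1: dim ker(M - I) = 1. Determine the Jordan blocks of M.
λ = -3: successive nullity increments [2] count blocks of size ≥ k; block sizes are [1, 1].
λ = 0: successive nullity increments [2, 1] count blocks of size ≥ k; block sizes are [2, 1].
λ = 1: successive nullity increments [1] count blocks of size ≥ k; block sizes are [1].

Jordan blocks: (-3, 1), (-3, 1), (0, 2), (0, 1), (1, 1)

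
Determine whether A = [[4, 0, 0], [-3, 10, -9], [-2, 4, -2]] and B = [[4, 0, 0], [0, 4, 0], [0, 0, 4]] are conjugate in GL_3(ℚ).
Both have characteristic polynomial (x - 4)^3, but the minimal polynomial of A is (x - 4)^2 while the minimal polynomial of B is x - 4. The minimal polynomial is a similarity invariant, so A and B are not similar.

No.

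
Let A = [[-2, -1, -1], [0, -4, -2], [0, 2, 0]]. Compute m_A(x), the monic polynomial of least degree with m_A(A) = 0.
m_A(x) = (x + 2)^2

The characteristic polynomial factors as (x + 2)^3. The minimal polynomial is ∏(x - λ)^{k_λ} where k_λ is the size of the largest Jordan block at λ.

For λ = -2: rank(A + 2I) = 1, and the largest Jordan block has size 2 (the smallest k with rank((A + 2I)^k) = rank((A + 2I)^(k+1))).

So m_A(x) = (x + 2)^2.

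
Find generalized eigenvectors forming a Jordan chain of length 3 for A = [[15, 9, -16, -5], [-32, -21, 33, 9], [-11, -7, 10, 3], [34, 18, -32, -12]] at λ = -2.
We seek v_1 ∈ ker((A + 2I)^3) \ ker((A + 2I)^2), then set v_{i+1} = (A + 2I) v_i.

One such chain is v_1 = [[0, 2, 1, 0]]^T, v_2 = [[2, -5, -2, 4]]^T, v_3 = [[1, 1, 1, 2]]^T. Check: (A + 2I) v_3 = [[0, 0, 0, 0]]^T = 0.

v_1 = [[0, 2, 1, 0]]^T, v_2 = [[2, -5, -2, 4]]^T, v_3 = [[1, 1, 1, 2]]^T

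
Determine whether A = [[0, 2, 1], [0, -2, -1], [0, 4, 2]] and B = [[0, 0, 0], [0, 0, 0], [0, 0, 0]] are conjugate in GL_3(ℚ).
Both have characteristic polynomial x^3, but the minimal polynomial of A is x^2 while the minimal polynomial of B is x. The minimal polynomial is a similarity invariant, so A and B are not similar.

No.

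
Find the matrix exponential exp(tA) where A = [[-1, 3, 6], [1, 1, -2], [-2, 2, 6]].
e^{tA} = [[(1 - 3*t)*e^{2*t}, 3*t*e^{2*t}, 6*t*e^{2*t}], [t*e^{2*t}, (1 - t)*e^{2*t}, -2*t*e^{2*t}], [-2*t*e^{2*t}, 2*t*e^{2*t}, (4*t + 1)*e^{2*t}]]

A has Jordan form J = [[2, 1, 0], [0, 2, 0], [0, 0, 2]] with A = PJP^{-1}, so e^{tA} = P e^{tJ} P^{-1}.

For a Jordan block J_k(λ), e^{tJ_k(λ)} = e^{λt} · (I + tN + t^2 N^2/2! + ... + t^{k-1} N^{k-1}/(k-1)!) where N is the nilpotent superdiagonal part.

Assembling the blocks and conjugating back gives the entries of e^{tA} as shown above.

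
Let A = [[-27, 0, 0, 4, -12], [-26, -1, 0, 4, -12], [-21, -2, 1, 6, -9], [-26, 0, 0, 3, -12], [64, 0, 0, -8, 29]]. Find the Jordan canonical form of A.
J = [[-1, 0, 0, 0, 0], [0, -1, 0, 0, 0], [0, 0, 1, 1, 0], [0, 0, 0, 1, 0], [0, 0, 0, 0, 5]]

The characteristic polynomial is det(xI - A) = (x - 5)(x - 1)^2(x + 1)^2, so the eigenvalues are -1 (algebraic multiplicity 2), 1 (algebraic multiplicity 2), 5 (algebraic multiplicity 1).

For λ = -1: rank(A + I) = 3. The eigenspace has dimension 5 - 3 = 2, so there are 2 Jordan blocks; the rank sequence gives block sizes [1, 1].

For λ = 1: rank(A - I) = 4, rank((A - I)^2) = 3. The eigenspace has dimension 5 - 4 = 1, so there is 1 Jordan block; the rank sequence gives block sizes [2].

For λ = 5: algebraic multiplicity 1 gives one 1×1 block.

Assembling the blocks gives the Jordan form J above.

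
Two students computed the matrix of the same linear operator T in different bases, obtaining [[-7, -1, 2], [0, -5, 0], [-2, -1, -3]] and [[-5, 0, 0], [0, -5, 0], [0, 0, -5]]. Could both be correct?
No.

Both have characteristic polynomial (x + 5)^3, but the minimal polynomial of A is (x + 5)^2 while the minimal polynomial of B is x + 5. The minimal polynomial is a similarity invariant, so A and B are not similar.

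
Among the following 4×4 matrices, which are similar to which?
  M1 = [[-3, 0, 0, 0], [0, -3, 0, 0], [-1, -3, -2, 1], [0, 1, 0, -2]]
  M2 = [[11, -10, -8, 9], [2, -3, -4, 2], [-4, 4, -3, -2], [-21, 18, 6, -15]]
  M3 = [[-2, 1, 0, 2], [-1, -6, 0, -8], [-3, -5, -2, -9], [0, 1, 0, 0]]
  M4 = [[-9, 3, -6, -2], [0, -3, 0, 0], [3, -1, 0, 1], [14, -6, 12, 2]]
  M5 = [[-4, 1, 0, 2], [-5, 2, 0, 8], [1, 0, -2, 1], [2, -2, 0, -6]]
Characteristic polynomials: χ_{M1} = (x + 2)^2(x + 3)^2, χ_{M2} = (x + 2)^2(x + 3)^2, χ_{M3} = (x + 2)^2(x + 3)^2, χ_{M4} = (x + 2)^2(x + 3)^2, χ_{M5} = (x + 2)^2(x + 3)^2.

{M1, M2}: invariant factors x + 3, (x + 2)^2(x + 3).

{M3, M4, M5}: invariant factors (x + 2)^2(x + 3)^2.

Matrices are similar if and only if their invariant-factor lists agree; the partition into similarity classes is {M1, M2}, {M3, M4, M5}.

2 classes: {M1, M2}, {M3, M4, M5}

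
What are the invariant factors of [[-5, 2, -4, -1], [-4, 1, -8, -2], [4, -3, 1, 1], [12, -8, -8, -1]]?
(x - 1)^2(x + 3)^2

The Jordan structure of A has elementary divisors (x + 3)^2, (x - 1)^2. Arranging the block sizes at each eigenvalue in decreasing order and taking row products gives the invariant factors.

Invariant factors (smallest first, each dividing the next): (x - 1)^2(x + 3)^2.

Check: the last factor (x - 1)^2(x + 3)^2 is the minimal polynomial, and the product (x - 1)^2(x + 3)^2 is the characteristic polynomial.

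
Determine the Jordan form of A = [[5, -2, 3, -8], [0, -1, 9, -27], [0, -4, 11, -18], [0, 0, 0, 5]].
J = [[5, 1, 0, 0], [0, 5, 0, 0], [0, 0, 5, 1], [0, 0, 0, 5]]

The characteristic polynomial is det(xI - A) = (x - 5)^4, so the eigenvalues are 5 (algebraic multiplicity 4).

For λ = 5: rank(A - 5I) = 2, rank((A - 5I)^2) = 0. The eigenspace has dimension 4 - 2 = 2, so there are 2 Jordan blocks; the rank sequence gives block sizes [2, 2].

Assembling the blocks gives the Jordan form J above.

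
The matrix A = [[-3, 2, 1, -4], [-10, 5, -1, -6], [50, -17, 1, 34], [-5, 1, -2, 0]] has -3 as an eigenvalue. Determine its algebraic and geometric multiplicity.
algebraic multiplicity 1, geometric multiplicity 1

The characteristic polynomial is (x - 2)^3(x + 3), so the factor x + 3 appears with exponent 1: the algebraic multiplicity is 1.

rank(A + 3I) = 3, so the eigenspace has dimension 4 - 3 = 1: the geometric multiplicity is 1.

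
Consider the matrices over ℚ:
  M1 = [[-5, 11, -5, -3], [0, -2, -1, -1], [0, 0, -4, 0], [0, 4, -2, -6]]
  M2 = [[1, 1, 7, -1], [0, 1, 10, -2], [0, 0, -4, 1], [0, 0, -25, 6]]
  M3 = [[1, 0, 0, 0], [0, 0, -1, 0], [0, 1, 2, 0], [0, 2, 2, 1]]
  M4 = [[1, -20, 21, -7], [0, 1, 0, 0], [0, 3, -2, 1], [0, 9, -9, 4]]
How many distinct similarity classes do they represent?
3 classes: {M1}, {M2, M4}, {M3}

Characteristic polynomials: χ_{M1} = (x + 4)^3(x + 5), χ_{M2} = (x - 1)^4, χ_{M3} = (x - 1)^4, χ_{M4} = (x - 1)^4.

{M1}: invariant factors x + 4, (x + 4)^2(x + 5).

{M2, M4}: invariant factors (x - 1)^2, (x - 1)^2.

{M3}: invariant factors x - 1, x - 1, (x - 1)^2.

Matrices are similar if and only if their invariant-factor lists agree; the partition into similarity classes is {M1}, {M2, M4}, {M3}.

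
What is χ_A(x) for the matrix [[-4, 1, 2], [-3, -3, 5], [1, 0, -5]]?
χ_A(x) = (x + 4)^3

xI - A = [[x + 4, -1, -2], [3, x + 3, -5], [-1, 0, x + 5]].

Expanding det(xI - A) along the first row:
det(xI - A) = + (x + 4)·det([[x + 3, -5], [0, x + 5]]) - (-1)·det([[3, -5], [-1, x + 5]]) + (-2)·det([[3, x + 3], [-1, 0]]).

Evaluating gives χ_A(x) = x^3 + 12x^2 + 48x + 64 = (x + 4)^3.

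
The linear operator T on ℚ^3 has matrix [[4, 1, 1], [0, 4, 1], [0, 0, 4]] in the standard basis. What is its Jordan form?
J = [[4, 1, 0], [0, 4, 1], [0, 0, 4]]

The characteristic polynomial is det(xI - A) = (x - 4)^3, so the eigenvalues are 4 (algebraic multiplicity 3).

For λ = 4: rank(A - 4I) = 2, rank((A - 4I)^2) = 1, rank((A - 4I)^3) = 0. The eigenspace has dimension 3 - 2 = 1, so there is 1 Jordan block; the rank sequence gives block sizes [3].

Assembling the blocks gives the Jordan form J above.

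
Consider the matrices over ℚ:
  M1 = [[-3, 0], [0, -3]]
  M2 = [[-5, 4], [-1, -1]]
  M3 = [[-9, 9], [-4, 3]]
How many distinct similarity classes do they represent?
Characteristic polynomials: χ_{M1} = (x + 3)^2, χ_{M2} = (x + 3)^2, χ_{M3} = (x + 3)^2.

{M1}: invariant factors x + 3, x + 3.

{M2, M3}: invariant factors (x + 3)^2.

Matrices are similar if and only if their invariant-factor lists agree; the partition into similarity classes is {M1}, {M2, M3}.

2 classes: {M1}, {M2, M3}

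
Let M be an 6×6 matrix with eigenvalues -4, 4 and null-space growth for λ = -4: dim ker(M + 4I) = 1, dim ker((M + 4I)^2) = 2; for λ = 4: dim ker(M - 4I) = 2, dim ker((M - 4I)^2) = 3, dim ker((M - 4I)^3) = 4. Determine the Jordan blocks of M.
λ = -4: successive nullity increments [1, 1] count blocks of size ≥ k; block sizes are [2].
λ = 4: successive nullity increments [2, 1, 1] count blocks of size ≥ k; block sizes are [3, 1].

Jordan blocks: (-4, 2), (4, 3), (4, 1)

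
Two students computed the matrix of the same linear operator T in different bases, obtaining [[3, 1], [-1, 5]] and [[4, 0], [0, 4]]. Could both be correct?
No.

Both have characteristic polynomial (x - 4)^2, but the minimal polynomial of A is (x - 4)^2 while the minimal polynomial of B is x - 4. The minimal polynomial is a similarity invariant, so A and B are not similar.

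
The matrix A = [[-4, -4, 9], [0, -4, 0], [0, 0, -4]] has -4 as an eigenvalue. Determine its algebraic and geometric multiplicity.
The characteristic polynomial is (x + 4)^3, so the factor x + 4 appears with exponent 3: the algebraic multiplicity is 3.

rank(A + 4I) = 1, so the eigenspace has dimension 3 - 1 = 2: the geometric multiplicity is 2.

Since 2 < 3, A is not diagonalizable.

algebraic multiplicity 3, geometric multiplicity 2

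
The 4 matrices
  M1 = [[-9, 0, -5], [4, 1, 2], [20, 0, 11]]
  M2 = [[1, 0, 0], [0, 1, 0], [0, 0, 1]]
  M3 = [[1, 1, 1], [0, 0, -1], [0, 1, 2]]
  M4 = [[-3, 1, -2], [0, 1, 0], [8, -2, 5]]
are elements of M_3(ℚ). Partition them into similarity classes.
Characteristic polynomials: χ_{M1} = (x - 1)^3, χ_{M2} = (x - 1)^3, χ_{M3} = (x - 1)^3, χ_{M4} = (x - 1)^3.

{M1, M3, M4}: invariant factors x - 1, (x - 1)^2.

{M2}: invariant factors x - 1, x - 1, x - 1.

Matrices are similar if and only if their invariant-factor lists agree; the partition into similarity classes is {M1, M3, M4}, {M2}.

2 classes: {M1, M3, M4}, {M2}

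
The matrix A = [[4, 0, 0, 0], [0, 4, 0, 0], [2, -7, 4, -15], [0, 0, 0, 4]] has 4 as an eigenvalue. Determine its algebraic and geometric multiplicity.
The characteristic polynomial is (x - 4)^4, so the factor x - 4 appears with exponent 4: the algebraic multiplicity is 4.

rank(A - 4I) = 1, so the eigenspace has dimension 4 - 1 = 3: the geometric multiplicity is 3.

Since 3 < 4, A is not diagonalizable.

algebraic multiplicity 4, geometric multiplicity 3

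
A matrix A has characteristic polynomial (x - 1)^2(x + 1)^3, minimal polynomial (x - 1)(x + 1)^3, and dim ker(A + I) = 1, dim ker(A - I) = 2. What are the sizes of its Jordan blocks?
λ = -1: algebraic multiplicity 3 (exponent in χ_A), largest block size 3 (exponent in m_A), 1 block (geometric multiplicity). This forces block sizes [3].
λ = 1: algebraic multiplicity 2 (exponent in χ_A), largest block size 1 (exponent in m_A), 2 blocks (geometric multiplicity). These force block sizes [1, 1].

Jordan blocks: (-1, 3), (1, 1), (1, 1)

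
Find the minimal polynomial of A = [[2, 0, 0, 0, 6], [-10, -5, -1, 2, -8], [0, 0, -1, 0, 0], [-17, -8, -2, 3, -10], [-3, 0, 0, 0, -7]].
The characteristic polynomial factors as (x + 1)^4(x + 4). The minimal polynomial is ∏(x - λ)^{k_λ} where k_λ is the size of the largest Jordan block at λ.

For λ = -4: rank(A + 4I) = 4, and the largest Jordan block has size 1 (the smallest k with rank((A + 4I)^k) = rank((A + 4I)^(k+1))).
For λ = -1: rank(A + I) = 2, and the largest Jordan block has size 2 (the smallest k with rank((A + I)^k) = rank((A + I)^(k+1))).

So m_A(x) = (x + 1)^2(x + 4).

m_A(x) = (x + 1)^2(x + 4)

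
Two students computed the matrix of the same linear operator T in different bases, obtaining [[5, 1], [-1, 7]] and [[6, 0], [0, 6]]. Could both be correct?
Both have characteristic polynomial (x - 6)^2, but the minimal polynomial of A is (x - 6)^2 while the minimal polynomial of B is x - 6. The minimal polynomial is a similarity invariant, so A and B are not similar.

No.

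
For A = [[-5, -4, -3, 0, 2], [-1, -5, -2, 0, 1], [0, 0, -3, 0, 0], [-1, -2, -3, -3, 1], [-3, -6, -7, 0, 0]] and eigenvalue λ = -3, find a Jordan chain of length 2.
v_1 = [[1, 1, 1, 1, 3]]^T, v_2 = [[-3, -2, 0, -3, -7]]^T

We seek v_1 ∈ ker((A + 3I)^2) \ ker(A + 3I), then set v_{i+1} = (A + 3I) v_i.

One such chain is v_1 = [[1, 1, 1, 1, 3]]^T, v_2 = [[-3, -2, 0, -3, -7]]^T. Check: (A + 3I) v_2 = [[0, 0, 0, 0, 0]]^T = 0.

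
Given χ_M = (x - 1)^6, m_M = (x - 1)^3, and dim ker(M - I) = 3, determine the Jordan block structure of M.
λ = 1: algebraic multiplicity 6 (exponent in χ_M), largest block size 3 (exponent in m_M), 3 blocks (geometric multiplicity). These force block sizes [3, 2, 1].

Jordan blocks: (1, 3), (1, 2), (1, 1)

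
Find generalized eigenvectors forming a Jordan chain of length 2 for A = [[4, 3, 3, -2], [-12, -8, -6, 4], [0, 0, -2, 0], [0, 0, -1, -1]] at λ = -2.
We seek v_1 ∈ ker((A + 2I)^2) \ ker(A + 2I), then set v_{i+1} = (A + 2I) v_i.

One such chain is v_1 = [[0, 1, -2, -2]]^T, v_2 = [[1, -2, 0, 0]]^T. Check: (A + 2I) v_2 = [[0, 0, 0, 0]]^T = 0.

v_1 = [[0, 1, -2, -2]]^T, v_2 = [[1, -2, 0, 0]]^T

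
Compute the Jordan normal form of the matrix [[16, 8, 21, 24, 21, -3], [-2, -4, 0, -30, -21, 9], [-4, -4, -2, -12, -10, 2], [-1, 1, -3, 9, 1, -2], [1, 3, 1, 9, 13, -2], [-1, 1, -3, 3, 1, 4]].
The characteristic polynomial is det(xI - A) = (x - 6)^6, so the eigenvalues are 6 (algebraic multiplicity 6).

For λ = 6: rank(A - 6I) = 3, rank((A - 6I)^2) = 1, rank((A - 6I)^3) = 0. The eigenspace has dimension 6 - 3 = 3, so there are 3 Jordan blocks; the rank sequence gives block sizes [3, 2, 1].

Assembling the blocks gives the Jordan form J above.

J = [[6, 1, 0, 0, 0, 0], [0, 6, 1, 0, 0, 0], [0, 0, 6, 0, 0, 0], [0, 0, 0, 6, 1, 0], [0, 0, 0, 0, 6, 0], [0, 0, 0, 0, 0, 6]]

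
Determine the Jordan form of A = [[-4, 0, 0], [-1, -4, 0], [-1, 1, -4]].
The characteristic polynomial is det(xI - A) = (x + 4)^3, so the eigenvalues are -4 (algebraic multiplicity 3).

For λ = -4: rank(A + 4I) = 2, rank((A + 4I)^2) = 1, rank((A + 4I)^3) = 0. The eigenspace has dimension 3 - 2 = 1, so there is 1 Jordan block; the rank sequence gives block sizes [3].

Assembling the blocks gives the Jordan form J above.

J = [[-4, 1, 0], [0, -4, 1], [0, 0, -4]]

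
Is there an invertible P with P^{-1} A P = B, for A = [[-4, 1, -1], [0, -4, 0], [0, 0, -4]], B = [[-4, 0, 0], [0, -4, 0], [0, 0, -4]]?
Both have characteristic polynomial (x + 4)^3, but the minimal polynomial of A is (x + 4)^2 while the minimal polynomial of B is x + 4. The minimal polynomial is a similarity invariant, so A and B are not similar.

No.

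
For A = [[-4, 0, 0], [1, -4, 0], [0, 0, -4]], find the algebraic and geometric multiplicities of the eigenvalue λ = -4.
algebraic multiplicity 3, geometric multiplicity 2

The characteristic polynomial is (x + 4)^3, so the factor x + 4 appears with exponent 3: the algebraic multiplicity is 3.

rank(A + 4I) = 1, so the eigenspace has dimension 3 - 1 = 2: the geometric multiplicity is 2.

Since 2 < 3, A is not diagonalizable.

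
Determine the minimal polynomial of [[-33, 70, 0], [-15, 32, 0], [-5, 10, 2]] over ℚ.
m_A(x) = (x - 2)(x + 3)

The characteristic polynomial factors as (x - 2)^2(x + 3). The minimal polynomial is ∏(x - λ)^{k_λ} where k_λ is the size of the largest Jordan block at λ.

For λ = -3: rank(A + 3I) = 2, and the largest Jordan block has size 1 (the smallest k with rank((A + 3I)^k) = rank((A + 3I)^(k+1))).
For λ = 2: rank(A - 2I) = 1, and the largest Jordan block has size 1 (the smallest k with rank((A - 2I)^k) = rank((A - 2I)^(k+1))).

So m_A(x) = (x - 2)(x + 3).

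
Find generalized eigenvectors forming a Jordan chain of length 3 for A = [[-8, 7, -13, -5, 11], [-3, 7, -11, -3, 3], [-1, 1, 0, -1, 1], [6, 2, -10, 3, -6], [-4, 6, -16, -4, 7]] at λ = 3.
v_1 = [[0, 0, 0, 1, 0]]^T, v_2 = [[-5, -3, -1, 0, -4]]^T, v_3 = [[3, 2, 1, -2, 2]]^T

We seek v_1 ∈ ker((A - 3I)^3) \ ker((A - 3I)^2), then set v_{i+1} = (A - 3I) v_i.

One such chain is v_1 = [[0, 0, 0, 1, 0]]^T, v_2 = [[-5, -3, -1, 0, -4]]^T, v_3 = [[3, 2, 1, -2, 2]]^T. Check: (A - 3I) v_3 = [[0, 0, 0, 0, 0]]^T = 0.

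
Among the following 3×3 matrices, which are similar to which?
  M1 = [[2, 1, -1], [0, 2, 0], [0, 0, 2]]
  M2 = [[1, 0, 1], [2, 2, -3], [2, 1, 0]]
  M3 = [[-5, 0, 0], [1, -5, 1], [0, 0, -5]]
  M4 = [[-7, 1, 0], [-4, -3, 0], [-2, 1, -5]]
3 classes: {M1}, {M2}, {M3, M4}

Characteristic polynomials: χ_{M1} = (x - 2)^3, χ_{M2} = (x - 1)^3, χ_{M3} = (x + 5)^3, χ_{M4} = (x + 5)^3.

{M1}: invariant factors x - 2, (x - 2)^2.

{M2}: invariant factors (x - 1)^3.

{M3, M4}: invariant factors x + 5, (x + 5)^2.

Matrices are similar if and only if their invariant-factor lists agree; the partition into similarity classes is {M1}, {M2}, {M3, M4}.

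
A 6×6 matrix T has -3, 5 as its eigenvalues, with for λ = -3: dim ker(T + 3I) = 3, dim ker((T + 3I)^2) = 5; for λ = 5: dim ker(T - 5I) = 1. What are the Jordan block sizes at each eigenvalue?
λ = -3: successive nullity increments [3, 2] count blocks of size ≥ k; block sizes are [2, 2, 1].
λ = 5: successive nullity increments [1] count blocks of size ≥ k; block sizes are [1].

Jordan blocks: (-3, 2), (-3, 2), (-3, 1), (5, 1)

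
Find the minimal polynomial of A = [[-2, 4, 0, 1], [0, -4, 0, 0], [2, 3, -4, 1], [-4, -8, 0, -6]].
The characteristic polynomial factors as (x + 4)^4. The minimal polynomial is ∏(x - λ)^{k_λ} where k_λ is the size of the largest Jordan block at λ.

For λ = -4: rank(A + 4I) = 2, and the largest Jordan block has size 2 (the smallest k with rank((A + 4I)^k) = rank((A + 4I)^(k+1))).

So m_A(x) = (x + 4)^2.

m_A(x) = (x + 4)^2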